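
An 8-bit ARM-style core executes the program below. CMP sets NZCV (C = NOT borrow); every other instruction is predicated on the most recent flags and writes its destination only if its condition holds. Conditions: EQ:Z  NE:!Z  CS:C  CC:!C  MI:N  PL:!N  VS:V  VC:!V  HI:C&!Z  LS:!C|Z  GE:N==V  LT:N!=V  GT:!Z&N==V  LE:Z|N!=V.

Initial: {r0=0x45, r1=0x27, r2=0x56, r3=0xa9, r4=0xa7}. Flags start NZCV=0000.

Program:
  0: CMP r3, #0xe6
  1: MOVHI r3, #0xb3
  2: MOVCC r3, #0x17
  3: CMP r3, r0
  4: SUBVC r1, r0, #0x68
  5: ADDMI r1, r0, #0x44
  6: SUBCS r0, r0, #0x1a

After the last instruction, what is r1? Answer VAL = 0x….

VAL = 0x89

[0] flags=1000 → (cmp)
[1] flags=1000 HI?F → skip
[2] flags=1000 CC?T → r3=0x17
[3] flags=1000 → (cmp)
[4] flags=1000 VC?T → r1=0xdd
[5] flags=1000 MI?T → r1=0x89
[6] flags=1000 CS?F → skip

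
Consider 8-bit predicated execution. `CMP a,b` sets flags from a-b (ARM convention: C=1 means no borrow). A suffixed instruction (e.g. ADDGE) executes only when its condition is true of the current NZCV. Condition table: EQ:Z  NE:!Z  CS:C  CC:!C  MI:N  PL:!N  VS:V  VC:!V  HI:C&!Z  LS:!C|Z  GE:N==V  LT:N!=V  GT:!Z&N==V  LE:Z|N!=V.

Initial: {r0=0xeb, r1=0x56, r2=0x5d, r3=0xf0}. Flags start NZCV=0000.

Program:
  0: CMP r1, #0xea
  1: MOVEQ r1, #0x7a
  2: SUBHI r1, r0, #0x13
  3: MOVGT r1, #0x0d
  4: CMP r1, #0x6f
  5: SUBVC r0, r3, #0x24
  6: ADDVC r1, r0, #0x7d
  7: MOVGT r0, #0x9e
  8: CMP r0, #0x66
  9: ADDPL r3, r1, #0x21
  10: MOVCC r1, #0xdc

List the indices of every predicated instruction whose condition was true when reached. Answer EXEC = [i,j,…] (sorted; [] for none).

[0] flags=0000 → (cmp)
[1] flags=0000 EQ?F → skip
[2] flags=0000 HI?F → skip
[3] flags=0000 GT?T → r1=0x0d
[4] flags=1000 → (cmp)
[5] flags=1000 VC?T → r0=0xcc
[6] flags=1000 VC?T → r1=0x49
[7] flags=1000 GT?F → skip
[8] flags=0011 → (cmp)
[9] flags=0011 PL?T → r3=0x6a
[10] flags=0011 CC?F → skip

EXEC = [3,5,6,9]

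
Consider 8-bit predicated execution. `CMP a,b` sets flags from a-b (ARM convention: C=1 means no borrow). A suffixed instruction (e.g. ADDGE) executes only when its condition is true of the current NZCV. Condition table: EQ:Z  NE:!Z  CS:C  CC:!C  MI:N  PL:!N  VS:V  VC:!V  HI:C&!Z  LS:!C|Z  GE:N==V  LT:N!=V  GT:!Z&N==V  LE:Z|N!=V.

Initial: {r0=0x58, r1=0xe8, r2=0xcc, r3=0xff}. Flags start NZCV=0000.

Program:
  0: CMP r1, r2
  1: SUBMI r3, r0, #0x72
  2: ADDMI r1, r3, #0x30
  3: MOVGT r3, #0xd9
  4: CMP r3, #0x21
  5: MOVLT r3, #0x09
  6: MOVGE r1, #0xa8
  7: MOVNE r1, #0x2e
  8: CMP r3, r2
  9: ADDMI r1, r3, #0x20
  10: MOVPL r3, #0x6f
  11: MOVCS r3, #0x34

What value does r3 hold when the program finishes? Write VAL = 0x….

VAL = 0x6f

[0] flags=0010 → (cmp)
[1] flags=0010 MI?F → skip
[2] flags=0010 MI?F → skip
[3] flags=0010 GT?T → r3=0xd9
[4] flags=1010 → (cmp)
[5] flags=1010 LT?T → r3=0x09
[6] flags=1010 GE?F → skip
[7] flags=1010 NE?T → r1=0x2e
[8] flags=0000 → (cmp)
[9] flags=0000 MI?F → skip
[10] flags=0000 PL?T → r3=0x6f
[11] flags=0000 CS?F → skip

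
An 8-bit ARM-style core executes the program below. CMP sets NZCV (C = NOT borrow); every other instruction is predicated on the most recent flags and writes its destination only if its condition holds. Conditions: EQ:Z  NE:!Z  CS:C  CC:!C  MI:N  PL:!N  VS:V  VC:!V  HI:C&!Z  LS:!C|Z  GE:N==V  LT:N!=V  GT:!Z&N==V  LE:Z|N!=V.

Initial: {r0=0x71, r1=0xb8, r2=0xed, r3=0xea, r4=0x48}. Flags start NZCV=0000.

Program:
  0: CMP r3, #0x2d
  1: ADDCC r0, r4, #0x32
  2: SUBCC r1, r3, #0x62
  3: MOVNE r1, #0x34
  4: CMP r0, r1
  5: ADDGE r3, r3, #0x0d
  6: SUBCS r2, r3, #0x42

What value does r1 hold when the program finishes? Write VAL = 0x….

[0] flags=1010 → (cmp)
[1] flags=1010 CC?F → skip
[2] flags=1010 CC?F → skip
[3] flags=1010 NE?T → r1=0x34
[4] flags=0010 → (cmp)
[5] flags=0010 GE?T → r3=0xf7
[6] flags=0010 CS?T → r2=0xb5

VAL = 0x34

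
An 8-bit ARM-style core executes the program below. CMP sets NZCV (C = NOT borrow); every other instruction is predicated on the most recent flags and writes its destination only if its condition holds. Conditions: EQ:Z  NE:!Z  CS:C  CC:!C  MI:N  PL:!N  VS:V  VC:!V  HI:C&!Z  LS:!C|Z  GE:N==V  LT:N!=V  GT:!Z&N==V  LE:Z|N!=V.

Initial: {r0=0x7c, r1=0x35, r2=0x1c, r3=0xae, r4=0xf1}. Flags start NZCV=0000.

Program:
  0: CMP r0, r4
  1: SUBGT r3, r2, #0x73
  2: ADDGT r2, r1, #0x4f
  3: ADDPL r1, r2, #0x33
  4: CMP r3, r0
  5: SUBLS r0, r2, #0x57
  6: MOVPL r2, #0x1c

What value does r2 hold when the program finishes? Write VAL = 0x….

[0] flags=1001 → (cmp)
[1] flags=1001 GT?T → r3=0xa9
[2] flags=1001 GT?T → r2=0x84
[3] flags=1001 PL?F → skip
[4] flags=0011 → (cmp)
[5] flags=0011 LS?F → skip
[6] flags=0011 PL?T → r2=0x1c

VAL = 0x1c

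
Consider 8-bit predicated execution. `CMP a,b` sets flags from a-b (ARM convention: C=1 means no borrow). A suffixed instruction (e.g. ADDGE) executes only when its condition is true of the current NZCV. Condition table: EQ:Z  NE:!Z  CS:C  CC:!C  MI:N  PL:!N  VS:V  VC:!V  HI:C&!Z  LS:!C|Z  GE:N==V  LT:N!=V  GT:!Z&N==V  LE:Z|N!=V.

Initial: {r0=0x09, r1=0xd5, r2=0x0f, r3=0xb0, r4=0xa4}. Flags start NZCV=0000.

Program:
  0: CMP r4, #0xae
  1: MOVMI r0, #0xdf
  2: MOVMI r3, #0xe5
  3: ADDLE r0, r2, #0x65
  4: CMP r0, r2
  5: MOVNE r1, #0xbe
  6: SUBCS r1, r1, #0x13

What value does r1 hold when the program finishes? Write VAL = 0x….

[0] flags=1000 → (cmp)
[1] flags=1000 MI?T → r0=0xdf
[2] flags=1000 MI?T → r3=0xe5
[3] flags=1000 LE?T → r0=0x74
[4] flags=0010 → (cmp)
[5] flags=0010 NE?T → r1=0xbe
[6] flags=0010 CS?T → r1=0xab

VAL = 0xab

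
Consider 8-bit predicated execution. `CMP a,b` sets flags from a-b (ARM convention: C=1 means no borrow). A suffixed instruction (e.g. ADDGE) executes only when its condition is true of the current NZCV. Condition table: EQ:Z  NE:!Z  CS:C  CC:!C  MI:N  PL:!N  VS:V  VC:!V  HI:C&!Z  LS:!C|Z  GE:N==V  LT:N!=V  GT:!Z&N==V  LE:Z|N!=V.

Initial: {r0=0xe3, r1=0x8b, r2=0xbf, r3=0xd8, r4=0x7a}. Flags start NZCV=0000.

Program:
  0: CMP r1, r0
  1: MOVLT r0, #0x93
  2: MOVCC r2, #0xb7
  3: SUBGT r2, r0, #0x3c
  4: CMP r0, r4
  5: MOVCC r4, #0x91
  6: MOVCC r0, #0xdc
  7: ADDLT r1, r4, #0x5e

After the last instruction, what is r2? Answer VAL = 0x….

0: ✓ CMP  NZCV=1000
1: ✓ MOVLT  r0←0x93
2: ✓ MOVCC  r2←0xb7
3: · SUBGT
4: ✓ CMP  NZCV=0011
5: · MOVCC
6: · MOVCC
7: ✓ ADDLT  r1←0xd8

VAL = 0xb7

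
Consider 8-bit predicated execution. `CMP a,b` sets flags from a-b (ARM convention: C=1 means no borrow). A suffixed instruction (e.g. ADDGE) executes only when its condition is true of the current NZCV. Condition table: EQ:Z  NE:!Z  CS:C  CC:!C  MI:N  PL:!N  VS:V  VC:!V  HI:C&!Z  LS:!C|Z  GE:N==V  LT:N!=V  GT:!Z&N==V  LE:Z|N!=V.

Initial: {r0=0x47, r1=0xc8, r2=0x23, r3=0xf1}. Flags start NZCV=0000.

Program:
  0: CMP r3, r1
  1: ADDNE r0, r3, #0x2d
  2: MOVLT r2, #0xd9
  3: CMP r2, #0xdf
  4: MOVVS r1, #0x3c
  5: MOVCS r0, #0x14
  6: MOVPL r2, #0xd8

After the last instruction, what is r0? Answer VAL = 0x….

0: ✓ CMP  NZCV=0010
1: ✓ ADDNE  r0←0x1e
2: · MOVLT
3: ✓ CMP  NZCV=0000
4: · MOVVS
5: · MOVCS
6: ✓ MOVPL  r2←0xd8

VAL = 0x1e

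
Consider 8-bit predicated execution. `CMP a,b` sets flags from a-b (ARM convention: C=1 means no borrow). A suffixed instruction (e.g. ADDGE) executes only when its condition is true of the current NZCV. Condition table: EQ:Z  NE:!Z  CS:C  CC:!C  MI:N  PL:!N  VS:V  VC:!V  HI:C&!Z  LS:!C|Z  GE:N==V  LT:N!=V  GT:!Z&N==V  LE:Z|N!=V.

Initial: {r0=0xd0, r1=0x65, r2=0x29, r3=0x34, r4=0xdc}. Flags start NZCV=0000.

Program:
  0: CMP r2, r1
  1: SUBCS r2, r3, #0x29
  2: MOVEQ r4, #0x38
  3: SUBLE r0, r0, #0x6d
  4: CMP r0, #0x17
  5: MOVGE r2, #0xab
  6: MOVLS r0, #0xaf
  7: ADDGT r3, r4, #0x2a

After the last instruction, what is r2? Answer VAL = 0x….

VAL = 0xab

[0] flags=1000 → (cmp)
[1] flags=1000 CS?F → skip
[2] flags=1000 EQ?F → skip
[3] flags=1000 LE?T → r0=0x63
[4] flags=0010 → (cmp)
[5] flags=0010 GE?T → r2=0xab
[6] flags=0010 LS?F → skip
[7] flags=0010 GT?T → r3=0x06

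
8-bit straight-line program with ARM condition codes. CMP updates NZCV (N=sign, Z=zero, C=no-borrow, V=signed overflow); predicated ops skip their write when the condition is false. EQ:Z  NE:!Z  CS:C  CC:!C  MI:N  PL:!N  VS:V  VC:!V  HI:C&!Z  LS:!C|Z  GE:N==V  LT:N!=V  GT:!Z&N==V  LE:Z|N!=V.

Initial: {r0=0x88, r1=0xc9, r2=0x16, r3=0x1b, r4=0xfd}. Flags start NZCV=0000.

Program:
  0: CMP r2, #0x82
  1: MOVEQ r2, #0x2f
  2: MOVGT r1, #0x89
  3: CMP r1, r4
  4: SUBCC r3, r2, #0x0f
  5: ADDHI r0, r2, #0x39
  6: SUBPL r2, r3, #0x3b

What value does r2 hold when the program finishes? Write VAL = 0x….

0: ✓ CMP  NZCV=1001
1: · MOVEQ
2: ✓ MOVGT  r1←0x89
3: ✓ CMP  NZCV=1000
4: ✓ SUBCC  r3←0x07
5: · ADDHI
6: · SUBPL

VAL = 0x16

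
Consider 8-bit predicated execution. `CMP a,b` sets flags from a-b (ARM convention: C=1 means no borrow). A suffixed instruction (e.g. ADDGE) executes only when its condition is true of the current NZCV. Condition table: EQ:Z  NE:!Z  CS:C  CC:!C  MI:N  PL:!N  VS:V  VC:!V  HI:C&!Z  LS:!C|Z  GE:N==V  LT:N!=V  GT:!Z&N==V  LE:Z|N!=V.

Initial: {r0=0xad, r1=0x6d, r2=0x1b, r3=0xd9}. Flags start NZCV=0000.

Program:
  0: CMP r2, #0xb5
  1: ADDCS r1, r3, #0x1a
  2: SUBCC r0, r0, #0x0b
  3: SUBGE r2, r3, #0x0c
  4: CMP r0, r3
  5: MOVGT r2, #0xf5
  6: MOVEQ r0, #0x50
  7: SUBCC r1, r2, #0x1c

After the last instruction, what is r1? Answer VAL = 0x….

[0] flags=0000 → (cmp)
[1] flags=0000 CS?F → skip
[2] flags=0000 CC?T → r0=0xa2
[3] flags=0000 GE?T → r2=0xcd
[4] flags=1000 → (cmp)
[5] flags=1000 GT?F → skip
[6] flags=1000 EQ?F → skip
[7] flags=1000 CC?T → r1=0xb1

VAL = 0xb1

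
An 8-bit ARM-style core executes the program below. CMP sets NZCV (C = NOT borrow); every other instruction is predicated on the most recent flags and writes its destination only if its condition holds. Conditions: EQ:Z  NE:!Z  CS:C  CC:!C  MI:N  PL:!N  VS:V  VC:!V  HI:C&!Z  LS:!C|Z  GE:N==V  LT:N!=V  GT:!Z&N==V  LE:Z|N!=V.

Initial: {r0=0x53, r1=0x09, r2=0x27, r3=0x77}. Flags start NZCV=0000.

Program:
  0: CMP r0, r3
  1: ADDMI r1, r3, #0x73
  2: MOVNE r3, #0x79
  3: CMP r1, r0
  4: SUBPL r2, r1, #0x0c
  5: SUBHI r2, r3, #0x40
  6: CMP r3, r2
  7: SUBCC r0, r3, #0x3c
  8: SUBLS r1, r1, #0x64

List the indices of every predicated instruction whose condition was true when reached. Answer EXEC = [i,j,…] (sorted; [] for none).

EXEC = [1,2,5]

[0] flags=1000 → (cmp)
[1] flags=1000 MI?T → r1=0xea
[2] flags=1000 NE?T → r3=0x79
[3] flags=1010 → (cmp)
[4] flags=1010 PL?F → skip
[5] flags=1010 HI?T → r2=0x39
[6] flags=0010 → (cmp)
[7] flags=0010 CC?F → skip
[8] flags=0010 LS?F → skip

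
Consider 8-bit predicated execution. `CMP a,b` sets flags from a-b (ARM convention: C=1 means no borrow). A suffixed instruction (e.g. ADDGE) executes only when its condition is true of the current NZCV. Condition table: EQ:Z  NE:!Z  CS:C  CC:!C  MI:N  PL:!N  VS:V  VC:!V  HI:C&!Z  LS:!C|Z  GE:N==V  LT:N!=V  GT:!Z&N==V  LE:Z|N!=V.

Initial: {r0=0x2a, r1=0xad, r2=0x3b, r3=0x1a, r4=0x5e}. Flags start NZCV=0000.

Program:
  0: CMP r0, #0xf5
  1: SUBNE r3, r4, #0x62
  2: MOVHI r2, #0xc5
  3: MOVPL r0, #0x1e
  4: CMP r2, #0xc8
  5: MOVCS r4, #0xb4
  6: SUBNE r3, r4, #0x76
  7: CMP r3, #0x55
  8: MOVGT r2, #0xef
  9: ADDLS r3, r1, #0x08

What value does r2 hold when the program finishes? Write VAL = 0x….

[0] flags=0000 → (cmp)
[1] flags=0000 NE?T → r3=0xfc
[2] flags=0000 HI?F → skip
[3] flags=0000 PL?T → r0=0x1e
[4] flags=0000 → (cmp)
[5] flags=0000 CS?F → skip
[6] flags=0000 NE?T → r3=0xe8
[7] flags=1010 → (cmp)
[8] flags=1010 GT?F → skip
[9] flags=1010 LS?F → skip

VAL = 0x3b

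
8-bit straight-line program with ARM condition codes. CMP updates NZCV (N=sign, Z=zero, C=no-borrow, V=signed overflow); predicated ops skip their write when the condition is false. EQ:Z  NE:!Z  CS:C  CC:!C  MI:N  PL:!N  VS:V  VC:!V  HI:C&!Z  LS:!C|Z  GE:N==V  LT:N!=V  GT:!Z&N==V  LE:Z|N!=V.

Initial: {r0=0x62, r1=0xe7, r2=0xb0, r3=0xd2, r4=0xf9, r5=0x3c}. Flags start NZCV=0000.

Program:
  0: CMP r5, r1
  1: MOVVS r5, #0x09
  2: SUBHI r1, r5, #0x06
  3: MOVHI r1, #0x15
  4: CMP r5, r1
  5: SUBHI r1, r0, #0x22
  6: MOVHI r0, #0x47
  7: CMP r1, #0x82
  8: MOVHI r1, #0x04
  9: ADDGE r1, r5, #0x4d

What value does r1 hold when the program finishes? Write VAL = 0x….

[0] flags=0000 → (cmp)
[1] flags=0000 VS?F → skip
[2] flags=0000 HI?F → skip
[3] flags=0000 HI?F → skip
[4] flags=0000 → (cmp)
[5] flags=0000 HI?F → skip
[6] flags=0000 HI?F → skip
[7] flags=0010 → (cmp)
[8] flags=0010 HI?T → r1=0x04
[9] flags=0010 GE?T → r1=0x89

VAL = 0x89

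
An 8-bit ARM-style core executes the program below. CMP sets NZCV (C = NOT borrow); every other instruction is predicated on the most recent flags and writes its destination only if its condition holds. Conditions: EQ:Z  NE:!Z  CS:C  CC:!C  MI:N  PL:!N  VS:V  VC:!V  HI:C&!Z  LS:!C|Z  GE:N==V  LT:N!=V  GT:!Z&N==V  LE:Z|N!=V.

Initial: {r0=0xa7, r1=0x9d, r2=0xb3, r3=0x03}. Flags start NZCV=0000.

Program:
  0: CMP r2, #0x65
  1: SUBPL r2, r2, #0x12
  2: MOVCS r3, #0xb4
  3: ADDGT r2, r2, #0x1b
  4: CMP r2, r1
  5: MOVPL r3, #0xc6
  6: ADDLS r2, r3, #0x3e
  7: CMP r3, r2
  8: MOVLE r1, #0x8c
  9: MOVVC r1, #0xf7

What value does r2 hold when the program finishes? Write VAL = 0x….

VAL = 0xa1

[0] flags=0011 → (cmp)
[1] flags=0011 PL?T → r2=0xa1
[2] flags=0011 CS?T → r3=0xb4
[3] flags=0011 GT?F → skip
[4] flags=0010 → (cmp)
[5] flags=0010 PL?T → r3=0xc6
[6] flags=0010 LS?F → skip
[7] flags=0010 → (cmp)
[8] flags=0010 LE?F → skip
[9] flags=0010 VC?T → r1=0xf7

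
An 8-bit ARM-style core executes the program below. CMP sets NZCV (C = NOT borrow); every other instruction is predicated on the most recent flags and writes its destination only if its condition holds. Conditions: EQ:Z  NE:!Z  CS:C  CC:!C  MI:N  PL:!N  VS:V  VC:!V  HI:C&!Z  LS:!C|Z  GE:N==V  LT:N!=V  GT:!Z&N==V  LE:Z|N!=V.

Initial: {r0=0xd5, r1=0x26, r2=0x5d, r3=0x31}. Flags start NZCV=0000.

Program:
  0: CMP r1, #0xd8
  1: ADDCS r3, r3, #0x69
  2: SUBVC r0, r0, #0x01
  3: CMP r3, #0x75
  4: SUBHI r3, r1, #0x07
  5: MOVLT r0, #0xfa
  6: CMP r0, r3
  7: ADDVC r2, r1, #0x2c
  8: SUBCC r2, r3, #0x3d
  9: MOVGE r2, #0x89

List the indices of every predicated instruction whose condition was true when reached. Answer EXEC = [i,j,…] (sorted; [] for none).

EXEC = [2,5,7]

0: ✓ CMP  NZCV=0000
1: · ADDCS
2: ✓ SUBVC  r0←0xd4
3: ✓ CMP  NZCV=1000
4: · SUBHI
5: ✓ MOVLT  r0←0xfa
6: ✓ CMP  NZCV=1010
7: ✓ ADDVC  r2←0x52
8: · SUBCC
9: · MOVGE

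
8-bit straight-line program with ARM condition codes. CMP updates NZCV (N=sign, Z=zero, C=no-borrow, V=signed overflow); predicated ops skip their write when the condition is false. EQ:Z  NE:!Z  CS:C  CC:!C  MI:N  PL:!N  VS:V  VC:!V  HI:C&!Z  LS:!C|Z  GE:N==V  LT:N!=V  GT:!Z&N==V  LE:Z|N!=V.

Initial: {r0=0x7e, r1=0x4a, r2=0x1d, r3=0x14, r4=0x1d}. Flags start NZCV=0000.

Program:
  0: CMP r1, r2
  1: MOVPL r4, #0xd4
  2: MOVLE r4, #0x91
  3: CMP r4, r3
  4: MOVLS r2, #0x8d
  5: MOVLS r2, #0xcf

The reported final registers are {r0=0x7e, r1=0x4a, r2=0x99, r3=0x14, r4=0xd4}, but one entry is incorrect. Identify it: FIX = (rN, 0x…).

FIX = (r2, 0x1d)

[0] flags=0010 → (cmp)
[1] flags=0010 PL?T → r4=0xd4
[2] flags=0010 LE?F → skip
[3] flags=1010 → (cmp)
[4] flags=1010 LS?F → skip
[5] flags=1010 LS?F → skip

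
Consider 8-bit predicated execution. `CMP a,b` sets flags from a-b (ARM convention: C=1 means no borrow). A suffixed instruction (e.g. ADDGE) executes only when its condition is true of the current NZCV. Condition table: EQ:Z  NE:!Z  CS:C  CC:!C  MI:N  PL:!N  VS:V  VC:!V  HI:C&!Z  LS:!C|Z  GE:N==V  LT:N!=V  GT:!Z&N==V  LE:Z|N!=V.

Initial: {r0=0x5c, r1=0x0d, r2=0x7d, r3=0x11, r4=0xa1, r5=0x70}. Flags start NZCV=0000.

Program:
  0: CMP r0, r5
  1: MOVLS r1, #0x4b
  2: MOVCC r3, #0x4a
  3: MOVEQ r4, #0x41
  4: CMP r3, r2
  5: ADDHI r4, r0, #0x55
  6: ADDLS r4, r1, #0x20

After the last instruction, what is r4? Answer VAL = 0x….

VAL = 0x6b

[0] flags=1000 → (cmp)
[1] flags=1000 LS?T → r1=0x4b
[2] flags=1000 CC?T → r3=0x4a
[3] flags=1000 EQ?F → skip
[4] flags=1000 → (cmp)
[5] flags=1000 HI?F → skip
[6] flags=1000 LS?T → r4=0x6b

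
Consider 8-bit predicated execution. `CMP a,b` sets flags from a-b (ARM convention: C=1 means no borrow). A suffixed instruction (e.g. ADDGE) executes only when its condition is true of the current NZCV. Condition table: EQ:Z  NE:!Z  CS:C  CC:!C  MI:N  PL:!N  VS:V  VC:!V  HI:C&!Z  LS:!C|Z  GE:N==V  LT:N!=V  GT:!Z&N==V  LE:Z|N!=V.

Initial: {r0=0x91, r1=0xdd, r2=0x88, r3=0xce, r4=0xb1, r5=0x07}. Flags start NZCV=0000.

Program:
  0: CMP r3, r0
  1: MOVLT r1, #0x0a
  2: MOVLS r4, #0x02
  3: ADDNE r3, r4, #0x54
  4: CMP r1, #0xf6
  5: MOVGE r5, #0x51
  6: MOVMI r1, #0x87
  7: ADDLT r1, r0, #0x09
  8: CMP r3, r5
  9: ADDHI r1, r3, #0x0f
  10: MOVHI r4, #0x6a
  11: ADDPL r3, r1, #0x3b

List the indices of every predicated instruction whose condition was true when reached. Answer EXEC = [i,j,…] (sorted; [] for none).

EXEC = [3,6,7]

0: ✓ CMP  NZCV=0010
1: · MOVLT
2: · MOVLS
3: ✓ ADDNE  r3←0x05
4: ✓ CMP  NZCV=1000
5: · MOVGE
6: ✓ MOVMI  r1←0x87
7: ✓ ADDLT  r1←0x9a
8: ✓ CMP  NZCV=1000
9: · ADDHI
10: · MOVHI
11: · ADDPL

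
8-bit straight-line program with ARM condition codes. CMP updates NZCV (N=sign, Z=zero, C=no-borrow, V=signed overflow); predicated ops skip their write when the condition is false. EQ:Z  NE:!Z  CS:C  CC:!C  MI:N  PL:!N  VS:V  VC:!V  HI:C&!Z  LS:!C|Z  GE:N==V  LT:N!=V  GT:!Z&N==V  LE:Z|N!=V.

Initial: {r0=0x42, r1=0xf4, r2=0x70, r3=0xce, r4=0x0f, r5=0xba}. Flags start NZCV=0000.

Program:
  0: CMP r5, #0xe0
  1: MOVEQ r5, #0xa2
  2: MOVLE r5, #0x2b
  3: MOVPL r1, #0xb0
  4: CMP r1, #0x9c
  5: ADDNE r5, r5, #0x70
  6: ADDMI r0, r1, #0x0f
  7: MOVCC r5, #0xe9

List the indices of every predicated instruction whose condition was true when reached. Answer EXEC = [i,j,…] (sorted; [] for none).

EXEC = [2,5]

0: ✓ CMP  NZCV=1000
1: · MOVEQ
2: ✓ MOVLE  r5←0x2b
3: · MOVPL
4: ✓ CMP  NZCV=0010
5: ✓ ADDNE  r5←0x9b
6: · ADDMI
7: · MOVCC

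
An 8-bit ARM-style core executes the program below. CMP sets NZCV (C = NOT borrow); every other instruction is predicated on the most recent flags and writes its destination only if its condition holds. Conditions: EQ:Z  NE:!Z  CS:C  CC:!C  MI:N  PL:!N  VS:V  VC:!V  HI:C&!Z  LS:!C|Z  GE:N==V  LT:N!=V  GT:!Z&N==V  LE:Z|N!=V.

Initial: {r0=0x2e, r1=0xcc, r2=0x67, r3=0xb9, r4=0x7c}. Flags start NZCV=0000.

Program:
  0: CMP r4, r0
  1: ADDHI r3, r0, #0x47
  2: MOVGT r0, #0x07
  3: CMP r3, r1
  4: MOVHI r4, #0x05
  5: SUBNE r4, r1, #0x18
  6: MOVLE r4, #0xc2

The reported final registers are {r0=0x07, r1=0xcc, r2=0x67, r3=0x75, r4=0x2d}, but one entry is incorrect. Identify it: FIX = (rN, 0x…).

[0] flags=0010 → (cmp)
[1] flags=0010 HI?T → r3=0x75
[2] flags=0010 GT?T → r0=0x07
[3] flags=1001 → (cmp)
[4] flags=1001 HI?F → skip
[5] flags=1001 NE?T → r4=0xb4
[6] flags=1001 LE?F → skip

FIX = (r4, 0xb4)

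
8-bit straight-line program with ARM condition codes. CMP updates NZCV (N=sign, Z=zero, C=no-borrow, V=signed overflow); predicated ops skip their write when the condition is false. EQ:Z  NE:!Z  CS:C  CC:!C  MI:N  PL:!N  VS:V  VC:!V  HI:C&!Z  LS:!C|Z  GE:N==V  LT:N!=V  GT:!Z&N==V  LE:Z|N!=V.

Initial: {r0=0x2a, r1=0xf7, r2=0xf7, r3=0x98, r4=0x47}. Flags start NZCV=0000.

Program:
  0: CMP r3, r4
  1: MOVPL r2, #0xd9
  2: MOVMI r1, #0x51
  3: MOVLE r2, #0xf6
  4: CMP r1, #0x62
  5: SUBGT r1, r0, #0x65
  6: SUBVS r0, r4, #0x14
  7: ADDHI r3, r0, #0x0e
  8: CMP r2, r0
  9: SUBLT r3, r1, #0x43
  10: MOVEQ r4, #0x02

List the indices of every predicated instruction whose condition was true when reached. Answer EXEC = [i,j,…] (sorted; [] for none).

[0] flags=0011 → (cmp)
[1] flags=0011 PL?T → r2=0xd9
[2] flags=0011 MI?F → skip
[3] flags=0011 LE?T → r2=0xf6
[4] flags=1010 → (cmp)
[5] flags=1010 GT?F → skip
[6] flags=1010 VS?F → skip
[7] flags=1010 HI?T → r3=0x38
[8] flags=1010 → (cmp)
[9] flags=1010 LT?T → r3=0xb4
[10] flags=1010 EQ?F → skip

EXEC = [1,3,7,9]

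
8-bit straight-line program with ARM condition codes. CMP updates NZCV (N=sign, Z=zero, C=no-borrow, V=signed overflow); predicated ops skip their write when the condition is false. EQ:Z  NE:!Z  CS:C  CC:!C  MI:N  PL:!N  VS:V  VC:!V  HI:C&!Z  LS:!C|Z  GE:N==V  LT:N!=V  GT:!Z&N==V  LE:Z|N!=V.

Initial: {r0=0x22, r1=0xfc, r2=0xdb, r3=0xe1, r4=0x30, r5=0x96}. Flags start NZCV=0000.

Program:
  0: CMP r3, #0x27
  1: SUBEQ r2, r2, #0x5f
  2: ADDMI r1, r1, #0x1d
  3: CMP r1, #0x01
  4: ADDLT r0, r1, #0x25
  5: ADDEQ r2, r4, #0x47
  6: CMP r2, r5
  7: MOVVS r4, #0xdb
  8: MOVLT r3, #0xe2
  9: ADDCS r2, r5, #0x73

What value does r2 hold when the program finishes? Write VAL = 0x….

VAL = 0x09

0: ✓ CMP  NZCV=1010
1: · SUBEQ
2: ✓ ADDMI  r1←0x19
3: ✓ CMP  NZCV=0010
4: · ADDLT
5: · ADDEQ
6: ✓ CMP  NZCV=0010
7: · MOVVS
8: · MOVLT
9: ✓ ADDCS  r2←0x09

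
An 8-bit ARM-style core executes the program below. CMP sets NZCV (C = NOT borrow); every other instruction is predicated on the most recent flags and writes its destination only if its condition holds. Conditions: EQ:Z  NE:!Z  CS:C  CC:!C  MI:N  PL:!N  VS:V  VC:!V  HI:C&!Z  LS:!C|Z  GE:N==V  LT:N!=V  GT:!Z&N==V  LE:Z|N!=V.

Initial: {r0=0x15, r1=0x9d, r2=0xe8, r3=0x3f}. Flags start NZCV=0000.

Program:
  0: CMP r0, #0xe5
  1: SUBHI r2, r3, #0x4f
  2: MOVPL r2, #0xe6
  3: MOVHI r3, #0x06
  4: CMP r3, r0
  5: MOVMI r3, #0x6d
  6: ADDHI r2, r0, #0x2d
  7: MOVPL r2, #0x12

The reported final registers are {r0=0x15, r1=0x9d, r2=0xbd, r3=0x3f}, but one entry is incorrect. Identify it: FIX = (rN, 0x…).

[0] flags=0000 → (cmp)
[1] flags=0000 HI?F → skip
[2] flags=0000 PL?T → r2=0xe6
[3] flags=0000 HI?F → skip
[4] flags=0010 → (cmp)
[5] flags=0010 MI?F → skip
[6] flags=0010 HI?T → r2=0x42
[7] flags=0010 PL?T → r2=0x12

FIX = (r2, 0x12)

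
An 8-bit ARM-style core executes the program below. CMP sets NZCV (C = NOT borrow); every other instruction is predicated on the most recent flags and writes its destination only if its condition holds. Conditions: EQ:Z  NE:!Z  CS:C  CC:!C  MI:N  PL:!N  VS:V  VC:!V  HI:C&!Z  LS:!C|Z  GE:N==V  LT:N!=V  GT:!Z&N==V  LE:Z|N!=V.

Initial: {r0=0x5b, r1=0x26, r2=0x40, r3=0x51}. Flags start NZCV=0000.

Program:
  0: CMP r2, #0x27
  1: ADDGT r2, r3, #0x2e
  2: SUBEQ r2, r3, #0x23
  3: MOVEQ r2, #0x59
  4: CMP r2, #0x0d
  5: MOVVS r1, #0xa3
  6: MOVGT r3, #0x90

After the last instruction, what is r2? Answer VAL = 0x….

0: ✓ CMP  NZCV=0010
1: ✓ ADDGT  r2←0x7f
2: · SUBEQ
3: · MOVEQ
4: ✓ CMP  NZCV=0010
5: · MOVVS
6: ✓ MOVGT  r3←0x90

VAL = 0x7f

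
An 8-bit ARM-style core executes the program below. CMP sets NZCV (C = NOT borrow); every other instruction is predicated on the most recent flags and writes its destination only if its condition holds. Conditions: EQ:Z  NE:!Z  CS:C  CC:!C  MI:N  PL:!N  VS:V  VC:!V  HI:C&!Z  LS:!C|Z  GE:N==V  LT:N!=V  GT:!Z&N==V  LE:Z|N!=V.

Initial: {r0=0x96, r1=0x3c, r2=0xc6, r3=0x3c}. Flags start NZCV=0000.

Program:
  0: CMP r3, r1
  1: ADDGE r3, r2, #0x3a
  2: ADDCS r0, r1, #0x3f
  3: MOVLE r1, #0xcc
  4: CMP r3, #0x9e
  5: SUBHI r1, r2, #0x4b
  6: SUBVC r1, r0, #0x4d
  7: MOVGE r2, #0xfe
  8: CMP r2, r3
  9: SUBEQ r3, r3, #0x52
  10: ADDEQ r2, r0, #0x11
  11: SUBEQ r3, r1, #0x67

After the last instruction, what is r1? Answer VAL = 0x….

VAL = 0x2e

0: ✓ CMP  NZCV=0110
1: ✓ ADDGE  r3←0x00
2: ✓ ADDCS  r0←0x7b
3: ✓ MOVLE  r1←0xcc
4: ✓ CMP  NZCV=0000
5: · SUBHI
6: ✓ SUBVC  r1←0x2e
7: ✓ MOVGE  r2←0xfe
8: ✓ CMP  NZCV=1010
9: · SUBEQ
10: · ADDEQ
11: · SUBEQ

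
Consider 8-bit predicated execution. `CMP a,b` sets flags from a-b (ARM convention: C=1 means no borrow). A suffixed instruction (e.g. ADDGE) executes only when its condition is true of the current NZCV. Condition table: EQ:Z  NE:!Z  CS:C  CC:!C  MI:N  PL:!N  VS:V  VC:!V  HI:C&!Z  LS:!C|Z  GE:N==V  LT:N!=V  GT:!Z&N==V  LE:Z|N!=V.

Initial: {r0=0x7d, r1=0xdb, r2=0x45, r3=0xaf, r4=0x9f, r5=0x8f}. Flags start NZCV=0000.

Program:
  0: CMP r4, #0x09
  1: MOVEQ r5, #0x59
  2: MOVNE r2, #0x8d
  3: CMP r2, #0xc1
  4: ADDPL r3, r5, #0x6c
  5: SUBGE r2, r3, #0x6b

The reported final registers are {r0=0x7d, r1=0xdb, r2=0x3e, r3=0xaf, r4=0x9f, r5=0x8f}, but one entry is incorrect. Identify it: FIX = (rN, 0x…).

FIX = (r2, 0x8d)

0: ✓ CMP  NZCV=1010
1: · MOVEQ
2: ✓ MOVNE  r2←0x8d
3: ✓ CMP  NZCV=1000
4: · ADDPL
5: · SUBGE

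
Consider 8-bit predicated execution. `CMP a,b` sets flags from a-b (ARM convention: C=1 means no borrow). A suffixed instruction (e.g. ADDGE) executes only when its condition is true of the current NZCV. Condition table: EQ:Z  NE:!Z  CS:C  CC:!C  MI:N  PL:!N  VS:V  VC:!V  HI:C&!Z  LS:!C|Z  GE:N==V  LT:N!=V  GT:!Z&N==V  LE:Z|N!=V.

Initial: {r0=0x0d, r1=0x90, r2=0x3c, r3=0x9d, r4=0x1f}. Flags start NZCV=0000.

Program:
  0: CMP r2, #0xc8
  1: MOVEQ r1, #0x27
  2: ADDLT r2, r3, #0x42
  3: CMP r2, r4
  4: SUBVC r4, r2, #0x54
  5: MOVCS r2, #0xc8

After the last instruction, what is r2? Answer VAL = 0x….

0: ✓ CMP  NZCV=0000
1: · MOVEQ
2: · ADDLT
3: ✓ CMP  NZCV=0010
4: ✓ SUBVC  r4←0xe8
5: ✓ MOVCS  r2←0xc8

VAL = 0xc8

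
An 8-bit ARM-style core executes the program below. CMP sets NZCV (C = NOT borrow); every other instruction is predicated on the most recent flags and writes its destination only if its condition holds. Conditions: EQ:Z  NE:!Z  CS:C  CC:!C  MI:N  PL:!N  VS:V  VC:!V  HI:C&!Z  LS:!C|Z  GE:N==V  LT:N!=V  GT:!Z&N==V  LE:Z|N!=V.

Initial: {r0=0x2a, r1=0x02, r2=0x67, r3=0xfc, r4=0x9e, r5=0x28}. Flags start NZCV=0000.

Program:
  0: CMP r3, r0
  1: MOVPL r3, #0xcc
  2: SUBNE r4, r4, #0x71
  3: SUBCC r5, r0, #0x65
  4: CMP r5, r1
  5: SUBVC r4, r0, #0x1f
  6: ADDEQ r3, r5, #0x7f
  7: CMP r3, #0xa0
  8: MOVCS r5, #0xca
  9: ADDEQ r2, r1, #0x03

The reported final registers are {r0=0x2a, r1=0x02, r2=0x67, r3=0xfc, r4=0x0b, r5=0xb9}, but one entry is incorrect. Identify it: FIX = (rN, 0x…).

0: ✓ CMP  NZCV=1010
1: · MOVPL
2: ✓ SUBNE  r4←0x2d
3: · SUBCC
4: ✓ CMP  NZCV=0010
5: ✓ SUBVC  r4←0x0b
6: · ADDEQ
7: ✓ CMP  NZCV=0010
8: ✓ MOVCS  r5←0xca
9: · ADDEQ

FIX = (r5, 0xca)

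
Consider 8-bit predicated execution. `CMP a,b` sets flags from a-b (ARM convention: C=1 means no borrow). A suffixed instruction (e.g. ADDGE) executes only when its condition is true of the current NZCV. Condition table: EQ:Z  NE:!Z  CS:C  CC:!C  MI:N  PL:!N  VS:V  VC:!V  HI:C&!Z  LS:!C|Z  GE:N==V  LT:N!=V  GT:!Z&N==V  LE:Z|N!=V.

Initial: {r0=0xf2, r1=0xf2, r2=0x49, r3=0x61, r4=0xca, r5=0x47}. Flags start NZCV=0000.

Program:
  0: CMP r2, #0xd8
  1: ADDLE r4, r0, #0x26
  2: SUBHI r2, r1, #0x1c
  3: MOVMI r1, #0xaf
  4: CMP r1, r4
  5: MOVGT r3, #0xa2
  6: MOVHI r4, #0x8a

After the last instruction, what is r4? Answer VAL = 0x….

VAL = 0x8a

[0] flags=0000 → (cmp)
[1] flags=0000 LE?F → skip
[2] flags=0000 HI?F → skip
[3] flags=0000 MI?F → skip
[4] flags=0010 → (cmp)
[5] flags=0010 GT?T → r3=0xa2
[6] flags=0010 HI?T → r4=0x8a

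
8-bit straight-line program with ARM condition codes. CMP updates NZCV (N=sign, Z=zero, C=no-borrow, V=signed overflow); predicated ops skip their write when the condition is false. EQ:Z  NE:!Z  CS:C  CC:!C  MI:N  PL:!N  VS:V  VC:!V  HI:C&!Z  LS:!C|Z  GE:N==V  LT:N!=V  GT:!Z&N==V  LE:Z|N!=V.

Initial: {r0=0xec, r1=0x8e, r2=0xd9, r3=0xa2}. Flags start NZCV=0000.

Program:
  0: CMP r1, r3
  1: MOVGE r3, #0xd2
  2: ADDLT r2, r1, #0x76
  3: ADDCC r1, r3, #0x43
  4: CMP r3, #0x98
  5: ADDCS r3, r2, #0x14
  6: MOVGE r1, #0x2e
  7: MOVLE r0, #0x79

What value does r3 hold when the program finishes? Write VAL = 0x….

[0] flags=1000 → (cmp)
[1] flags=1000 GE?F → skip
[2] flags=1000 LT?T → r2=0x04
[3] flags=1000 CC?T → r1=0xe5
[4] flags=0010 → (cmp)
[5] flags=0010 CS?T → r3=0x18
[6] flags=0010 GE?T → r1=0x2e
[7] flags=0010 LE?F → skip

VAL = 0x18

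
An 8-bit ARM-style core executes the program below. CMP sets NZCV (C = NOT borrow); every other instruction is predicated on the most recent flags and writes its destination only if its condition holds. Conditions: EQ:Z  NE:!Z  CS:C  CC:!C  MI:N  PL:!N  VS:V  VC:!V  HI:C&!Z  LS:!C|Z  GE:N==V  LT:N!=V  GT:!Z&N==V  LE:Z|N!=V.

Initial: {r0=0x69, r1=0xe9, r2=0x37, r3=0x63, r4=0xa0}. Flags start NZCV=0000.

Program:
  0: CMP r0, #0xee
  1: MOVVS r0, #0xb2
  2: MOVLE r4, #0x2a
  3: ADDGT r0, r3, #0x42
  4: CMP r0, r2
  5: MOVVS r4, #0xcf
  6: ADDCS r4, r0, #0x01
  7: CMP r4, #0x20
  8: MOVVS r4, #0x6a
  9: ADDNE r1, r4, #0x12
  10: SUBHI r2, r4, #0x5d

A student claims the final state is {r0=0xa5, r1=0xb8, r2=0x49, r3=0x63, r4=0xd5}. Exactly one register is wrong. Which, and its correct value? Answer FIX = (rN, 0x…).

[0] flags=0000 → (cmp)
[1] flags=0000 VS?F → skip
[2] flags=0000 LE?F → skip
[3] flags=0000 GT?T → r0=0xa5
[4] flags=0011 → (cmp)
[5] flags=0011 VS?T → r4=0xcf
[6] flags=0011 CS?T → r4=0xa6
[7] flags=1010 → (cmp)
[8] flags=1010 VS?F → skip
[9] flags=1010 NE?T → r1=0xb8
[10] flags=1010 HI?T → r2=0x49

FIX = (r4, 0xa6)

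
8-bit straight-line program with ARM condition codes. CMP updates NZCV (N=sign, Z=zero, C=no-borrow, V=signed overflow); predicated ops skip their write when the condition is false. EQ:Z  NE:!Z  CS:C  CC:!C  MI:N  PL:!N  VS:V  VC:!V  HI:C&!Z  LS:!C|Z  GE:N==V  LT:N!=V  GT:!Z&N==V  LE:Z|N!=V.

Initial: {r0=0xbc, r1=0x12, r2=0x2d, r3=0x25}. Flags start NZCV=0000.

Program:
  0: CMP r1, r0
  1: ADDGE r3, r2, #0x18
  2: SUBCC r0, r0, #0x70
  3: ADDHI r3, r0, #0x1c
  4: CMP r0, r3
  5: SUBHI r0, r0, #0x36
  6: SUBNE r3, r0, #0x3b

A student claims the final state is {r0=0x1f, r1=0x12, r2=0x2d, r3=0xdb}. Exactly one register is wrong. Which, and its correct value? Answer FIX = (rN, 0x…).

FIX = (r0, 0x16)

0: ✓ CMP  NZCV=0000
1: ✓ ADDGE  r3←0x45
2: ✓ SUBCC  r0←0x4c
3: · ADDHI
4: ✓ CMP  NZCV=0010
5: ✓ SUBHI  r0←0x16
6: ✓ SUBNE  r3←0xdb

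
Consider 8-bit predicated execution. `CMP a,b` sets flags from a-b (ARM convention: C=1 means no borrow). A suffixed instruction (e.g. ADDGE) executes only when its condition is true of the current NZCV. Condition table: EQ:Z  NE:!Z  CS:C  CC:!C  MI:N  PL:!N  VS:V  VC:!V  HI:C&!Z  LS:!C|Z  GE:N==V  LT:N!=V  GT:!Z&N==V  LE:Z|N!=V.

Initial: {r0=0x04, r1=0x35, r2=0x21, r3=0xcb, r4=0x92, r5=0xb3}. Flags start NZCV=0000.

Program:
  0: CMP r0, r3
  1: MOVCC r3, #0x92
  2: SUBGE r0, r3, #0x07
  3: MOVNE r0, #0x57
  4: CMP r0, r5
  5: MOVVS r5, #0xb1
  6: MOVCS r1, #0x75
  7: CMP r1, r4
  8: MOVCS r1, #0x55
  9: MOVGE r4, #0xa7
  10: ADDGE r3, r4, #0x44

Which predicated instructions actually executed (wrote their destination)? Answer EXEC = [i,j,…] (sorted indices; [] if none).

EXEC = [1,2,3,5,9,10]

[0] flags=0000 → (cmp)
[1] flags=0000 CC?T → r3=0x92
[2] flags=0000 GE?T → r0=0x8b
[3] flags=0000 NE?T → r0=0x57
[4] flags=1001 → (cmp)
[5] flags=1001 VS?T → r5=0xb1
[6] flags=1001 CS?F → skip
[7] flags=1001 → (cmp)
[8] flags=1001 CS?F → skip
[9] flags=1001 GE?T → r4=0xa7
[10] flags=1001 GE?T → r3=0xeb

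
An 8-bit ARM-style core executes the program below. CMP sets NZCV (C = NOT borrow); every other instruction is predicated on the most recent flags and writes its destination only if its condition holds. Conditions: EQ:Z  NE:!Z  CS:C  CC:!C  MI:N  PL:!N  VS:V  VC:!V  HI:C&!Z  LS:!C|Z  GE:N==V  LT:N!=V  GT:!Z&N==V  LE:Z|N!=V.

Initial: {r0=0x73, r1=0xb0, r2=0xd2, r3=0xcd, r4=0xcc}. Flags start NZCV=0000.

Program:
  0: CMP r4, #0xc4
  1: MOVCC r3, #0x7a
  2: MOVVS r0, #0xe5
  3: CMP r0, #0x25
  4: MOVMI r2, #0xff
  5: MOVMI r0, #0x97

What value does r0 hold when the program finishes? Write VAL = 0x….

VAL = 0x73

0: ✓ CMP  NZCV=0010
1: · MOVCC
2: · MOVVS
3: ✓ CMP  NZCV=0010
4: · MOVMI
5: · MOVMI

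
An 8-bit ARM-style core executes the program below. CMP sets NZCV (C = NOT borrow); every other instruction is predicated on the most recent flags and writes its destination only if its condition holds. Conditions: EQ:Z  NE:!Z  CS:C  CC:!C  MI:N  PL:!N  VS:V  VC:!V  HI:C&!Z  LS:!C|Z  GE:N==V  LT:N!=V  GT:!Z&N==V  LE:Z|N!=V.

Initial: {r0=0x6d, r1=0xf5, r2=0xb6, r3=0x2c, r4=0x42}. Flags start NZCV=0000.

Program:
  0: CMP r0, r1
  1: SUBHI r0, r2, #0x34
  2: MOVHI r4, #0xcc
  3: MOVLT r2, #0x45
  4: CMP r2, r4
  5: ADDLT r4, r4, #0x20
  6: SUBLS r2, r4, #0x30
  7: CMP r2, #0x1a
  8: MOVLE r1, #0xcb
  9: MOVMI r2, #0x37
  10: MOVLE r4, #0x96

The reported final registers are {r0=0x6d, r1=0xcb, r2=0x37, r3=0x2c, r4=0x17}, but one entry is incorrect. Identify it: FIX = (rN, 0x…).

FIX = (r4, 0x96)

0: ✓ CMP  NZCV=0000
1: · SUBHI
2: · MOVHI
3: · MOVLT
4: ✓ CMP  NZCV=0011
5: ✓ ADDLT  r4←0x62
6: · SUBLS
7: ✓ CMP  NZCV=1010
8: ✓ MOVLE  r1←0xcb
9: ✓ MOVMI  r2←0x37
10: ✓ MOVLE  r4←0x96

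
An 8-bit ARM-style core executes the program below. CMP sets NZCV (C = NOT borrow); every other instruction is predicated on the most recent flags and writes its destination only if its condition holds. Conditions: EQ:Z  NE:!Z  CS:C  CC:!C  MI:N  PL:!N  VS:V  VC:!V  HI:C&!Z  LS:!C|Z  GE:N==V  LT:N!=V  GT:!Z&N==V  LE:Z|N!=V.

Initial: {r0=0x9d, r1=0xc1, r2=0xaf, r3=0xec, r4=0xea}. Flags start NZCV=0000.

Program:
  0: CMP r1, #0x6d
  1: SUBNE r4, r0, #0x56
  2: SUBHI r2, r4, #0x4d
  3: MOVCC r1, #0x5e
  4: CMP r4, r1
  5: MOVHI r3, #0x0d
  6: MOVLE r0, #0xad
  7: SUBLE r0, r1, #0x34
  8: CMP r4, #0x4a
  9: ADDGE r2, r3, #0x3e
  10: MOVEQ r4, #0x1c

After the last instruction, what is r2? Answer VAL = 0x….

VAL = 0xfa

[0] flags=0011 → (cmp)
[1] flags=0011 NE?T → r4=0x47
[2] flags=0011 HI?T → r2=0xfa
[3] flags=0011 CC?F → skip
[4] flags=1001 → (cmp)
[5] flags=1001 HI?F → skip
[6] flags=1001 LE?F → skip
[7] flags=1001 LE?F → skip
[8] flags=1000 → (cmp)
[9] flags=1000 GE?F → skip
[10] flags=1000 EQ?F → skip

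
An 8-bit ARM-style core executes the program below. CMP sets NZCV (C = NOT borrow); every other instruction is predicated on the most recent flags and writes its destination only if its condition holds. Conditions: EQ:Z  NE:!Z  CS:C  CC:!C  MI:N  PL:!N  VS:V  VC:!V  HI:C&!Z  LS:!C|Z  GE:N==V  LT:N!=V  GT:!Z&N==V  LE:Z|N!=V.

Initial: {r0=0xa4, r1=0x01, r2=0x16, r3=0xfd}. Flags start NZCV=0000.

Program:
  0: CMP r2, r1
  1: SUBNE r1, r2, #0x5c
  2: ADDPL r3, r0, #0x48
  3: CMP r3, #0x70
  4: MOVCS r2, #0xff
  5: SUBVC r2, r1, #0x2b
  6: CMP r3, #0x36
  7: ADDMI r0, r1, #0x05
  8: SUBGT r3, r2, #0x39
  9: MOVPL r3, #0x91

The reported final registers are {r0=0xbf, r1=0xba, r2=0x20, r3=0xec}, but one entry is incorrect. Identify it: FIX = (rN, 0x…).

0: ✓ CMP  NZCV=0010
1: ✓ SUBNE  r1←0xba
2: ✓ ADDPL  r3←0xec
3: ✓ CMP  NZCV=0011
4: ✓ MOVCS  r2←0xff
5: · SUBVC
6: ✓ CMP  NZCV=1010
7: ✓ ADDMI  r0←0xbf
8: · SUBGT
9: · MOVPL

FIX = (r2, 0xff)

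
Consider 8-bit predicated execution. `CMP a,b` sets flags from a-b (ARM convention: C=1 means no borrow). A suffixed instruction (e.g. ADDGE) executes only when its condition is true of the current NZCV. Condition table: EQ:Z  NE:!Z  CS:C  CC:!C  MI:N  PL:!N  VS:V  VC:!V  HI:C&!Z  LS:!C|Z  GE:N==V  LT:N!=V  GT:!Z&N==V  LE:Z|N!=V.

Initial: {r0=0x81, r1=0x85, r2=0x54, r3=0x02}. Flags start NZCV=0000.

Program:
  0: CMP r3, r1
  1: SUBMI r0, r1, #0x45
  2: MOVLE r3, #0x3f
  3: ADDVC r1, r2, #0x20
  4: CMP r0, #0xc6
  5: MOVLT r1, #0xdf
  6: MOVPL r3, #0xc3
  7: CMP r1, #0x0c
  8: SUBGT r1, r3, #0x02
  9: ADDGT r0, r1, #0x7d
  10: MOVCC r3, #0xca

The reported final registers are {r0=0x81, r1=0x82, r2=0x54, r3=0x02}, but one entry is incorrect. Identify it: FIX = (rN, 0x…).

FIX = (r1, 0xdf)

0: ✓ CMP  NZCV=0000
1: · SUBMI
2: · MOVLE
3: ✓ ADDVC  r1←0x74
4: ✓ CMP  NZCV=1000
5: ✓ MOVLT  r1←0xdf
6: · MOVPL
7: ✓ CMP  NZCV=1010
8: · SUBGT
9: · ADDGT
10: · MOVCC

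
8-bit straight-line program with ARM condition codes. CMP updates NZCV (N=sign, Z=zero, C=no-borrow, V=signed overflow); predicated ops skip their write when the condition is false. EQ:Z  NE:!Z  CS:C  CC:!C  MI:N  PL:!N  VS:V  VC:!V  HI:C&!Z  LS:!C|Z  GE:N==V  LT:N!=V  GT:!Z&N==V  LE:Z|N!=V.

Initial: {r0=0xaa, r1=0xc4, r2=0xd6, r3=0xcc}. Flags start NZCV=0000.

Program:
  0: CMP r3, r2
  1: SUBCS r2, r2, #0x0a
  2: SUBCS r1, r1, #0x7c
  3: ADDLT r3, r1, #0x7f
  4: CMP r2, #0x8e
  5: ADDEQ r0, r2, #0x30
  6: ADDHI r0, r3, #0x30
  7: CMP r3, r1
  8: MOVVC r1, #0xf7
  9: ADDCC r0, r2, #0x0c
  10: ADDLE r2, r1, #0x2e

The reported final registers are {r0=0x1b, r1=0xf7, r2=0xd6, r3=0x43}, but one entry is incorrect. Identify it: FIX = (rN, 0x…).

[0] flags=1000 → (cmp)
[1] flags=1000 CS?F → skip
[2] flags=1000 CS?F → skip
[3] flags=1000 LT?T → r3=0x43
[4] flags=0010 → (cmp)
[5] flags=0010 EQ?F → skip
[6] flags=0010 HI?T → r0=0x73
[7] flags=0000 → (cmp)
[8] flags=0000 VC?T → r1=0xf7
[9] flags=0000 CC?T → r0=0xe2
[10] flags=0000 LE?F → skip

FIX = (r0, 0xe2)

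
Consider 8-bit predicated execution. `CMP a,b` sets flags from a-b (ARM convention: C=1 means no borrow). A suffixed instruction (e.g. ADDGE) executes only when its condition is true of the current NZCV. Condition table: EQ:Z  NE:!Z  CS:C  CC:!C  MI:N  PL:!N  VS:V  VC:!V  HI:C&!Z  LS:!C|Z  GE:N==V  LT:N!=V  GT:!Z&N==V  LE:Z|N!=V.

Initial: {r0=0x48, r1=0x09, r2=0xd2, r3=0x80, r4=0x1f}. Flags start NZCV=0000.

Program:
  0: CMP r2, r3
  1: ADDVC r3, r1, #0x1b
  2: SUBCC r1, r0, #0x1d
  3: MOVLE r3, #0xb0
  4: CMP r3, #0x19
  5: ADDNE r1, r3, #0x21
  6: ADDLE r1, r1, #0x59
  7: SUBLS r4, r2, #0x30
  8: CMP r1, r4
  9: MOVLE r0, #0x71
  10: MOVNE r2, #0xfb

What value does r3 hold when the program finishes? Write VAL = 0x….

[0] flags=0010 → (cmp)
[1] flags=0010 VC?T → r3=0x24
[2] flags=0010 CC?F → skip
[3] flags=0010 LE?F → skip
[4] flags=0010 → (cmp)
[5] flags=0010 NE?T → r1=0x45
[6] flags=0010 LE?F → skip
[7] flags=0010 LS?F → skip
[8] flags=0010 → (cmp)
[9] flags=0010 LE?F → skip
[10] flags=0010 NE?T → r2=0xfb

VAL = 0x24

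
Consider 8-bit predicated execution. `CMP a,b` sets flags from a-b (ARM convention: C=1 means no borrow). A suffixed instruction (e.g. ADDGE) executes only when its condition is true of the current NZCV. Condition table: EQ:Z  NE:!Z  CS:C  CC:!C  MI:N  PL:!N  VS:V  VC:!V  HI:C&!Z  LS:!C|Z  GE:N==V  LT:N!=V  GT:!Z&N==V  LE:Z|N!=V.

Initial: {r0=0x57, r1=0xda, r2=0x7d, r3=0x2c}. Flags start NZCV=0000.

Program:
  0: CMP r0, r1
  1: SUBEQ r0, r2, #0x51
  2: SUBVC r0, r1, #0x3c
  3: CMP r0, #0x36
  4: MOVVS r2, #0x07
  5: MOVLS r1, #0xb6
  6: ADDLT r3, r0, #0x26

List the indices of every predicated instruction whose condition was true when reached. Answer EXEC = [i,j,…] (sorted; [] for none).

0: ✓ CMP  NZCV=0000
1: · SUBEQ
2: ✓ SUBVC  r0←0x9e
3: ✓ CMP  NZCV=0011
4: ✓ MOVVS  r2←0x07
5: · MOVLS
6: ✓ ADDLT  r3←0xc4

EXEC = [2,4,6]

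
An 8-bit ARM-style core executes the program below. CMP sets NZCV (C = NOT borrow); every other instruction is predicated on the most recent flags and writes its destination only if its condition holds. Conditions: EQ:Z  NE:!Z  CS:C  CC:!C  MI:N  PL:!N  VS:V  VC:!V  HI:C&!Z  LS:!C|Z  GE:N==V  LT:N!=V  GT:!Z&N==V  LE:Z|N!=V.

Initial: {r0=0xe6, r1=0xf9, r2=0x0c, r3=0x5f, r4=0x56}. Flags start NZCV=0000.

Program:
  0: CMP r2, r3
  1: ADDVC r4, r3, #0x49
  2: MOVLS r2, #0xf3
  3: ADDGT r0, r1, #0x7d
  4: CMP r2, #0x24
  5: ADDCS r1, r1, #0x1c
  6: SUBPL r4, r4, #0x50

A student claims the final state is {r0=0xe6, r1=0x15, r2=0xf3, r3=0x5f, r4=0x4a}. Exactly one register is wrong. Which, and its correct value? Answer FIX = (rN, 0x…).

FIX = (r4, 0xa8)

[0] flags=1000 → (cmp)
[1] flags=1000 VC?T → r4=0xa8
[2] flags=1000 LS?T → r2=0xf3
[3] flags=1000 GT?F → skip
[4] flags=1010 → (cmp)
[5] flags=1010 CS?T → r1=0x15
[6] flags=1010 PL?F → skip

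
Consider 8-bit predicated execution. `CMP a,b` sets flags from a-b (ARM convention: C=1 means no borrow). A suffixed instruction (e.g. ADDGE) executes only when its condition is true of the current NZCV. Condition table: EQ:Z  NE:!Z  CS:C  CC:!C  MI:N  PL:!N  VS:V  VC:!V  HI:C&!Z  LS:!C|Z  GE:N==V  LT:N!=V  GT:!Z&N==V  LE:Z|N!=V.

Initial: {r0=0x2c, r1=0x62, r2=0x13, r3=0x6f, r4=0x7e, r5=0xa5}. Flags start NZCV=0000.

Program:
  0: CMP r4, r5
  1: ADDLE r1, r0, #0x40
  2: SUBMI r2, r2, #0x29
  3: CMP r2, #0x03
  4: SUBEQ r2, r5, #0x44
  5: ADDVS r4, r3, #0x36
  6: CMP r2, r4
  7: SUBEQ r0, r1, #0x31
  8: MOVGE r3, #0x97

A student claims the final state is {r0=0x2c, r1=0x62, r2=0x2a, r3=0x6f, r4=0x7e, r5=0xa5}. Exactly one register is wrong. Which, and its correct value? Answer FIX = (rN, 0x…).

0: ✓ CMP  NZCV=1001
1: · ADDLE
2: ✓ SUBMI  r2←0xea
3: ✓ CMP  NZCV=1010
4: · SUBEQ
5: · ADDVS
6: ✓ CMP  NZCV=0011
7: · SUBEQ
8: · MOVGE

FIX = (r2, 0xea)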